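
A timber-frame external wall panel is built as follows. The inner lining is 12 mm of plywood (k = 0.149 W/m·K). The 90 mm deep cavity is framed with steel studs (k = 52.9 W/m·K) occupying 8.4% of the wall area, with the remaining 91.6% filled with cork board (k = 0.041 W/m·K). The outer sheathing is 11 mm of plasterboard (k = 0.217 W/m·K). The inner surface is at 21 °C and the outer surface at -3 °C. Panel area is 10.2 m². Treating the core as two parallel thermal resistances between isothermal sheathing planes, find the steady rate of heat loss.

Q ≈ 1620 W

Sheathing layers in series; stud and cavity paths in parallel between them.
R_inner = 0.012/(0.149×10.2) = 0.007896 K/W
R_stud  = 0.09/(52.9×0.084×10.2) = 0.001986 K/W
R_cav   = 0.09/(0.041×0.916×10.2) = 0.2349 K/W
1/R_core = 1/R_stud + 1/R_cav → R_core = 0.001969 K/W
R_outer = 0.011/(0.217×10.2) = 0.00497 K/W
R_total = 0.01483 K/W
Q = ΔT/R_total = 24/0.01483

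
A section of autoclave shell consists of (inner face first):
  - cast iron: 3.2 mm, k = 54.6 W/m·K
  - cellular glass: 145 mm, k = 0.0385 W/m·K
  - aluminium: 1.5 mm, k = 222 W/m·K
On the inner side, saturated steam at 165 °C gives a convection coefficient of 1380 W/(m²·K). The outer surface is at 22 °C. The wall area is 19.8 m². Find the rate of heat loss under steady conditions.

Treating each layer as a thermal resistance in series:
R_inner film = 1/(h_i·A) = 1/(1380×19.8) = 3.66×10^-5 K/W
R_cast iron = L/(kA) = 0.0032/(54.6×19.8) = 2.96×10^-6 K/W
R_cellular glass = L/(kA) = 0.145/(0.0385×19.8) = 0.1902 K/W
R_aluminium = L/(kA) = 0.0015/(222×19.8) = 3.413×10^-7 K/W
R_total = 0.1903 K/W
Q = ΔT / R_total = 143 / 0.1903

Q ≈ 752 W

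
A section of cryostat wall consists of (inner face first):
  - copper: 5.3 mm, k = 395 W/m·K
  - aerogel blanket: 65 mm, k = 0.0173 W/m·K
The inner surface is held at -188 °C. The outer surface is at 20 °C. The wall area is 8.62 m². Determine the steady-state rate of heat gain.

Model the wall as resistances in series:
R_copper = L/(kA) = 0.0053/(395×8.62) = 1.557×10^-6 K/W
R_aerogel blanket = L/(kA) = 0.065/(0.0173×8.62) = 0.4359 K/W
R_total = 0.4359 K/W
Q = ΔT / R_total = 208 / 0.4359

Q ≈ 477 W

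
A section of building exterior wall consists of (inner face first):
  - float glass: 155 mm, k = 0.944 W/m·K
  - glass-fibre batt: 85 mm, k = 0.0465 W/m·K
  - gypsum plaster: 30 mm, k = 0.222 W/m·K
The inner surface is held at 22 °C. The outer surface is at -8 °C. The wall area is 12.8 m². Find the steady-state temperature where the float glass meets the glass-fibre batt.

T ≈ 19.7 °C

Using the resistance-network approach (series):
R_float glass = L/(kA) = 0.155/(0.944×12.8) = 0.01283 K/W
R_glass-fibre batt = L/(kA) = 0.085/(0.0465×12.8) = 0.1428 K/W
R_gypsum plaster = L/(kA) = 0.03/(0.222×12.8) = 0.01056 K/W
R_total = 0.1662 K/W;  Q = ΔT/R_total = 30/0.1662 = 180.5 W
T_interface = T_inner − Q·ΣR(inner→interface) = 22 − 181×0.01283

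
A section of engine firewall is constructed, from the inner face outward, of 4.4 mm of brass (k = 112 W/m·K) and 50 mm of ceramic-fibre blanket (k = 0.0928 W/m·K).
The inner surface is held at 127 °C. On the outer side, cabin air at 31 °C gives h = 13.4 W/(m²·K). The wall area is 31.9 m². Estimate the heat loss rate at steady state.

Treating each layer as a thermal resistance in series:
R_brass = L/(kA) = 0.0044/(112×31.9) = 1.232×10^-6 K/W
R_ceramic-fibre blanket = L/(kA) = 0.05/(0.0928×31.9) = 0.01689 K/W
R_outer film = 1/(h_o·A) = 1/(13.4×31.9) = 0.002339 K/W
R_total = 0.01923 K/W
Q = ΔT / R_total = 96 / 0.01923

Q ≈ 4990 W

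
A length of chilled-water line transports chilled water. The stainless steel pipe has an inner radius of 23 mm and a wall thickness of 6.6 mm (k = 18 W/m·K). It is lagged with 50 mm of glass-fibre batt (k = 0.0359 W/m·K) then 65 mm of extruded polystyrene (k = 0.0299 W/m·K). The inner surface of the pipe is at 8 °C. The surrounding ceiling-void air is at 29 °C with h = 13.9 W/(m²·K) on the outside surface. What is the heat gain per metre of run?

Cylindrical conduction, so R = ln(r₂/r₁)/(2πkL) per layer, in series:
R_stainless steel pipe wall = ln(29.6/23)/(2π×18×1) = 0.002231 K/W
R_glass-fibre batt = ln(79.6/29.6)/(2π×0.0359×1) = 4.386 K/W
R_extruded polystyrene = ln(144.6/79.6)/(2π×0.0299×1) = 3.178 K/W
R_outer film = 1/(h_o·2πr_oL) = 1/(13.9×2π×0.1446×1) = 0.07918 K/W
R_total = 7.645 K/W
Q = ΔT/R_total = 21/7.645

q′ ≈ 2.75 W/m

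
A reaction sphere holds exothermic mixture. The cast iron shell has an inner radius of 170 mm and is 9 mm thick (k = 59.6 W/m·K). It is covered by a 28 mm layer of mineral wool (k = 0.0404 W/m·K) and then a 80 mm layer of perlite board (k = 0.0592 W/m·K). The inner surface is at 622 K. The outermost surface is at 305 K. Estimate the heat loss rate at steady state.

Q ≈ 96.1 W

Spherical conduction: R = (1/r_in − 1/r_out)/(4πk) per layer; series-sum.
R_cast iron shell = (1/0.17 − 1/0.179)/(4π×59.6) = 3.949×10^-4 K/W
R_mineral wool = (1/0.179 − 1/0.207)/(4π×0.0404) = 1.488 K/W
R_perlite board = (1/0.207 − 1/0.287)/(4π×0.0592) = 1.81 K/W
R_total = 3.299 K/W
Q = ΔT/R_total = 317/3.299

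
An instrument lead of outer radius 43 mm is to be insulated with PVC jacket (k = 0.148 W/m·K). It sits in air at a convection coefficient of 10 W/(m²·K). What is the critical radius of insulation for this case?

r_cr ≈ 14.8 mm

For a cylinder r_cr = k/h = 0.148/10
r_cr = 14.8 mm; since the bare radius (43 mm) is above r_cr, any added insulation will reduce heat loss.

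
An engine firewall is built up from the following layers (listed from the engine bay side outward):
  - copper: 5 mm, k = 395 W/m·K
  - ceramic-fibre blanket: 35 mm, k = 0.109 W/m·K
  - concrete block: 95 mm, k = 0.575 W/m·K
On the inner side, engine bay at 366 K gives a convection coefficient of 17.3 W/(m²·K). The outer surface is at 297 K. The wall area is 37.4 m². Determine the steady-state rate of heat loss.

Q ≈ 4740 W

Treating each layer as a thermal resistance in series:
R_inner film = 1/(h_i·A) = 1/(17.3×37.4) = 0.001546 K/W
R_copper = L/(kA) = 0.005/(395×37.4) = 3.385×10^-7 K/W
R_ceramic-fibre blanket = L/(kA) = 0.035/(0.109×37.4) = 0.008586 K/W
R_concrete block = L/(kA) = 0.095/(0.575×37.4) = 0.004418 K/W
R_total = 0.01455 K/W
Q = ΔT / R_total = 69 / 0.01455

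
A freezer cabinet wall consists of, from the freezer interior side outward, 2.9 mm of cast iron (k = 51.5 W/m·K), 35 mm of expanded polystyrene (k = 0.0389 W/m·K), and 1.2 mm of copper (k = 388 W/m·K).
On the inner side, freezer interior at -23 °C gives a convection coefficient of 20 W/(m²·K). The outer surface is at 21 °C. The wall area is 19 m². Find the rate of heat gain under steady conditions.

Q ≈ 880 W

Using the resistance-network approach (series):
R_inner film = 1/(h_i·A) = 1/(20×19) = 0.002632 K/W
R_cast iron = L/(kA) = 0.0029/(51.5×19) = 2.964×10^-6 K/W
R_expanded polystyrene = L/(kA) = 0.035/(0.0389×19) = 0.04735 K/W
R_copper = L/(kA) = 0.0012/(388×19) = 1.628×10^-7 K/W
R_total = 0.04999 K/W
Q = ΔT / R_total = 44 / 0.04999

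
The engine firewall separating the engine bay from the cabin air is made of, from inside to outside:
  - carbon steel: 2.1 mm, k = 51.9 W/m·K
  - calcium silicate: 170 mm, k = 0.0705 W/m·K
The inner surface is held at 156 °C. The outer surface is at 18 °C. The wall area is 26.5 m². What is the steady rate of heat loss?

Model the wall as resistances in series:
R_carbon steel = L/(kA) = 0.0021/(51.9×26.5) = 1.527×10^-6 K/W
R_calcium silicate = L/(kA) = 0.17/(0.0705×26.5) = 0.09099 K/W
R_total = 0.091 K/W
Q = ΔT / R_total = 138 / 0.091

Q ≈ 1520 W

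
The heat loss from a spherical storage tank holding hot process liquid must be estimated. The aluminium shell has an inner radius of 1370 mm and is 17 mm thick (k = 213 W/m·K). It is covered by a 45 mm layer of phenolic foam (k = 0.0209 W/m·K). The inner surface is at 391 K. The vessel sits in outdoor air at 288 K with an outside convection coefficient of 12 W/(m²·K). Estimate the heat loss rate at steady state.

Q ≈ 1150 W

Spherical conduction: R = (1/r_in − 1/r_out)/(4πk) per layer; series-sum.
R_aluminium shell = (1/1.37 − 1/1.387)/(4π×213) = 3.342×10^-6 K/W
R_phenolic foam = (1/1.387 − 1/1.432)/(4π×0.0209) = 0.08627 K/W
R_outer film = 1/(h·4πr_o²) = 1/(12×4π×1.432²) = 0.003234 K/W
R_total = 0.0895 K/W
Q = ΔT/R_total = 103/0.0895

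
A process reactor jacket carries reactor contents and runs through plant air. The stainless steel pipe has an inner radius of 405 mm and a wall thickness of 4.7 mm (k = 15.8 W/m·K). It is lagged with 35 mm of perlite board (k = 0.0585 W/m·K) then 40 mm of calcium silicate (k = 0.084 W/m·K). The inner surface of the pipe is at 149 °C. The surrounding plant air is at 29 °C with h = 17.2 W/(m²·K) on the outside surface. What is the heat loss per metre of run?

Radial resistances (cylindrical: R_cond = ln(r_o/r_i)/(2πkL), R_conv = 1/(h·2πrL)):
R_stainless steel pipe wall = ln(409.7/405)/(2π×15.8×1) = 1.162×10^-4 K/W
R_perlite board = ln(444.7/409.7)/(2π×0.0585×1) = 0.223 K/W
R_calcium silicate = ln(484.7/444.7)/(2π×0.084×1) = 0.1632 K/W
R_outer film = 1/(h_o·2πr_oL) = 1/(17.2×2π×0.4847×1) = 0.01909 K/W
R_total = 0.4054 K/W
Q = ΔT/R_total = 120/0.4054

q′ ≈ 296 W/m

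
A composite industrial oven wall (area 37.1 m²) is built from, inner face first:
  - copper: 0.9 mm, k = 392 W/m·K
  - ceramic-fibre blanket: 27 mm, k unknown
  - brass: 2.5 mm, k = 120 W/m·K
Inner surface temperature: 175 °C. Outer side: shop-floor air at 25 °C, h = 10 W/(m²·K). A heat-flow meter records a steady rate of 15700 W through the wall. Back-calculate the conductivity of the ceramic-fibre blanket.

k ≈ 0.106 W/(m·K)

Model the wall as resistances in series:
R_copper = L/(kA) = 0.0009/(392×37.1) = 6.188×10^-8 K/W
R_brass = L/(kA) = 0.0025/(120×37.1) = 5.615×10^-7 K/W
R_outer film = 1/(h_o·A) = 1/(10×37.1) = 0.002695 K/W
Sum of known resistances R_other = 0.002696 K/W
Total R = ΔT/Q = 150/15700 = 0.009554 K/W
R_ceramic-fibre blanket = R_total − R_other = 0.006858 K/W
k = L/(R·A) = 0.027/(0.006858×37.1)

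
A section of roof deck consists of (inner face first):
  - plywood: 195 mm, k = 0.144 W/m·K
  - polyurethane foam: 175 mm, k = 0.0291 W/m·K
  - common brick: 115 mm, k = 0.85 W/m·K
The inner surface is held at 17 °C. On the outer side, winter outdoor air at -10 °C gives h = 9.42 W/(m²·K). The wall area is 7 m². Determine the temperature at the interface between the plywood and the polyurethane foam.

T ≈ 12.2 °C

Using the resistance-network approach (series):
R_plywood = L/(kA) = 0.195/(0.144×7) = 0.1935 K/W
R_polyurethane foam = L/(kA) = 0.175/(0.0291×7) = 0.8591 K/W
R_common brick = L/(kA) = 0.115/(0.85×7) = 0.01933 K/W
R_outer film = 1/(h_o·A) = 1/(9.42×7) = 0.01517 K/W
R_total = 1.087 K/W;  Q = ΔT/R_total = 27/1.087 = 24.84 W
T_interface = T_inner − Q·ΣR(inner→interface) = 17 − 24.8×0.1935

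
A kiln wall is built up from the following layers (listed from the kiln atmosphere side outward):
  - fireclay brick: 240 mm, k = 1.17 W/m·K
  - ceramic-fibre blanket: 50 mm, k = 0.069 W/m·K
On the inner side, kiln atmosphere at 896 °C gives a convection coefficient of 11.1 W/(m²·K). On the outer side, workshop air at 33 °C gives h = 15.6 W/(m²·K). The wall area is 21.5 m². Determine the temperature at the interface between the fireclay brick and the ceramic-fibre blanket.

Treating each layer as a thermal resistance in series:
R_inner film = 1/(h_i·A) = 1/(11.1×21.5) = 0.00419 K/W
R_fireclay brick = L/(kA) = 0.24/(1.17×21.5) = 0.009541 K/W
R_ceramic-fibre blanket = L/(kA) = 0.05/(0.069×21.5) = 0.0337 K/W
R_outer film = 1/(h_o·A) = 1/(15.6×21.5) = 0.002982 K/W
R_total = 0.05042 K/W;  Q = ΔT/R_total = 863/0.05042 = 17120 W
T_interface = T_inner − Q·ΣR(inner→interface) = 896 − 17100×0.01373

T ≈ 661 °C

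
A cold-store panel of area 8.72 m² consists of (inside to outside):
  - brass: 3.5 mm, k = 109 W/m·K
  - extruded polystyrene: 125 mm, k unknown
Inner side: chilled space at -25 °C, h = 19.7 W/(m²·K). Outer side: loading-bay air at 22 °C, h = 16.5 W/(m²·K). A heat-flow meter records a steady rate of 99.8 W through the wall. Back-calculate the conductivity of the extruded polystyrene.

k ≈ 0.0313 W/(m·K)

Treating each layer as a thermal resistance in series:
R_inner film = 1/(h_i·A) = 1/(19.7×8.72) = 0.005821 K/W
R_brass = L/(kA) = 0.0035/(109×8.72) = 3.682×10^-6 K/W
R_outer film = 1/(h_o·A) = 1/(16.5×8.72) = 0.00695 K/W
Sum of known resistances R_other = 0.01278 K/W
Total R = ΔT/Q = 47/99.8 = 0.4709 K/W
R_extruded polystyrene = R_total − R_other = 0.4582 K/W
k = L/(R·A) = 0.125/(0.4582×8.72)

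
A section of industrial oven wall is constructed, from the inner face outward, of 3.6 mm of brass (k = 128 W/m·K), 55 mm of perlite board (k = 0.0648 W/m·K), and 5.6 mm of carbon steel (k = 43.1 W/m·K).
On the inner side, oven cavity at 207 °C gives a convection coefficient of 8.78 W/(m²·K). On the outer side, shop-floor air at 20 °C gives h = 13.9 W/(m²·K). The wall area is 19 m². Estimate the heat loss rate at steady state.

Q ≈ 3430 W

Model the wall as resistances in series:
R_inner film = 1/(h_i·A) = 1/(8.78×19) = 0.005994 K/W
R_brass = L/(kA) = 0.0036/(128×19) = 1.48×10^-6 K/W
R_perlite board = L/(kA) = 0.055/(0.0648×19) = 0.04467 K/W
R_carbon steel = L/(kA) = 0.0056/(43.1×19) = 6.838×10^-6 K/W
R_outer film = 1/(h_o·A) = 1/(13.9×19) = 0.003786 K/W
R_total = 0.05446 K/W
Q = ΔT / R_total = 187 / 0.05446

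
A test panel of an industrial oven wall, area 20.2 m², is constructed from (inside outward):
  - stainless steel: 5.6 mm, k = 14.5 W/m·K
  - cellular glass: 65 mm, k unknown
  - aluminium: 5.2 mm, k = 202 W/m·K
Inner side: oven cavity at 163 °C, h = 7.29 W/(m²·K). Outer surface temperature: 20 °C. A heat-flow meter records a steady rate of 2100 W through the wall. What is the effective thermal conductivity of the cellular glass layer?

k ≈ 0.0525 W/(m·K)

Thermal resistances in series:
R_inner film = 1/(h_i·A) = 1/(7.29×20.2) = 0.006791 K/W
R_stainless steel = L/(kA) = 0.0056/(14.5×20.2) = 1.912×10^-5 K/W
R_aluminium = L/(kA) = 0.0052/(202×20.2) = 1.274×10^-6 K/W
Sum of known resistances R_other = 0.006811 K/W
Total R = ΔT/Q = 143/2100 = 0.0681 K/W
R_cellular glass = R_total − R_other = 0.06128 K/W
k = L/(R·A) = 0.065/(0.06128×20.2)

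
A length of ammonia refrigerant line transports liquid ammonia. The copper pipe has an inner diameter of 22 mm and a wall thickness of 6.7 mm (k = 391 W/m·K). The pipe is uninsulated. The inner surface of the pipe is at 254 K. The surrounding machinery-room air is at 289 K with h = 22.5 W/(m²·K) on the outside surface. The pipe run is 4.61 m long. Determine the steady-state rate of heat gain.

Radial resistances (cylindrical: R_cond = ln(r_o/r_i)/(2πkL), R_conv = 1/(h·2πrL)):
R_copper pipe wall = ln(17.7/11)/(2π×391×4.61) = 4.2×10^-5 K/W
R_outer film = 1/(h_o·2πr_oL) = 1/(22.5×2π×0.0177×4.61) = 0.08669 K/W
R_total = 0.08673 K/W
Q = ΔT/R_total = 35/0.08673

Q ≈ 404 W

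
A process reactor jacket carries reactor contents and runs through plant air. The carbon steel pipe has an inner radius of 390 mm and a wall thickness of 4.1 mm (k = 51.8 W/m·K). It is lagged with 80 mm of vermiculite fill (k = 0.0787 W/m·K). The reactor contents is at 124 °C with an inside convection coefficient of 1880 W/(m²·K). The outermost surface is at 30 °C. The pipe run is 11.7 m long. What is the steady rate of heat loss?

Cylindrical conduction, so R = ln(r₂/r₁)/(2πkL) per layer, in series:
R_inner film = 1/(h_i·2πr₁L) = 1/(1880×2π×0.39×11.7) = 1.855×10^-5 K/W
R_carbon steel pipe wall = ln(394.1/390)/(2π×51.8×11.7) = 2.746×10^-6 K/W
R_vermiculite fill = ln(474.1/394.1)/(2π×0.0787×11.7) = 0.03194 K/W
R_total = 0.03197 K/W
Q = ΔT/R_total = 94/0.03197

Q ≈ 2940 W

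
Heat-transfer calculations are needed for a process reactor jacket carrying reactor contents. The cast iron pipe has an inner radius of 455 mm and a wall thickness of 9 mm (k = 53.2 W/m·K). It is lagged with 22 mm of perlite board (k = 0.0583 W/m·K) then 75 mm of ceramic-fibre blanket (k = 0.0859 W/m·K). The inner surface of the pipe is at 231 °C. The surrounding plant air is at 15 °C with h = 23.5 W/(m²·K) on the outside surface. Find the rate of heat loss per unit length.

Treating each annulus and film as a series resistance:
R_cast iron pipe wall = ln(464/455)/(2π×53.2×1) = 5.86×10^-5 K/W
R_perlite board = ln(486/464)/(2π×0.0583×1) = 0.1265 K/W
R_ceramic-fibre blanket = ln(561/486)/(2π×0.0859×1) = 0.2659 K/W
R_outer film = 1/(h_o·2πr_oL) = 1/(23.5×2π×0.561×1) = 0.01207 K/W
R_total = 0.4045 K/W
Q = ΔT/R_total = 216/0.4045

q′ ≈ 534 W/m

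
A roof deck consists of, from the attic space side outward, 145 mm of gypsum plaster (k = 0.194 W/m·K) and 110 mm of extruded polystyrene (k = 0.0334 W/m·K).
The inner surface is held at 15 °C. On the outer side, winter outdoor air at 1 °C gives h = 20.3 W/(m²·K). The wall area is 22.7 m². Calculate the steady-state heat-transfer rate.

Thermal resistances in series:
R_gypsum plaster = L/(kA) = 0.145/(0.194×22.7) = 0.03293 K/W
R_extruded polystyrene = L/(kA) = 0.11/(0.0334×22.7) = 0.1451 K/W
R_outer film = 1/(h_o·A) = 1/(20.3×22.7) = 0.00217 K/W
R_total = 0.1802 K/W
Q = ΔT / R_total = 14 / 0.1802

Q ≈ 77.7 W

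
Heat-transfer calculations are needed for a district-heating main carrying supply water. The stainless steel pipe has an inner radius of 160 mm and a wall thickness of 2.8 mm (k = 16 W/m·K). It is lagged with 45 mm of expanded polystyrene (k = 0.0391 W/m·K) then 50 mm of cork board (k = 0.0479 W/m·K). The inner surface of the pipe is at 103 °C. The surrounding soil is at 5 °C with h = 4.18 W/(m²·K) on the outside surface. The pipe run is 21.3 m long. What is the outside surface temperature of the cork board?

T ≈ 12.8 °C

For a radial system each layer contributes R = ln(r_out/r_in)/(2πkL); films add R = 1/(hA).
R_stainless steel pipe wall = ln(162.8/160)/(2π×16×21.3) = 8.102×10^-6 K/W
R_expanded polystyrene = ln(207.8/162.8)/(2π×0.0391×21.3) = 0.04664 K/W
R_cork board = ln(257.8/207.8)/(2π×0.0479×21.3) = 0.03363 K/W
R_outer film = 1/(h_o·2πr_oL) = 1/(4.18×2π×0.2578×21.3) = 0.006934 K/W
R_total = 0.08721 K/W
Q = ΔT/R_total = 98/0.08721
Q = 1120 W
T_interface = T_inner − Q·ΣR(inner→interface) = 103 − 1120×0.08028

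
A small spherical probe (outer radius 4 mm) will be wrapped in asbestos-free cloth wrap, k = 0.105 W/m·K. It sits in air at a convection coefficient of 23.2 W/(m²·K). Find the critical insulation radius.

r_cr ≈ 9.05 mm

For a sphere r_cr = 2k/h = 2×0.105/23.2
r_cr = 9.05 mm; since the bare radius (4 mm) is below r_cr, adding a thin layer of insulation will *increase* heat loss.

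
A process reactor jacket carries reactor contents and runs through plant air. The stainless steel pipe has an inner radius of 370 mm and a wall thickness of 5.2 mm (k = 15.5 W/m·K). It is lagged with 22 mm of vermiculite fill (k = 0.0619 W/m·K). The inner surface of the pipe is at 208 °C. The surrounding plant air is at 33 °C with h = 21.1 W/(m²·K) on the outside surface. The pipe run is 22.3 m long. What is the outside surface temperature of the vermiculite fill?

T ≈ 53.1 °C

Radial resistances (cylindrical: R_cond = ln(r_o/r_i)/(2πkL), R_conv = 1/(h·2πrL)):
R_stainless steel pipe wall = ln(375.2/370)/(2π×15.5×22.3) = 6.426×10^-6 K/W
R_vermiculite fill = ln(397.2/375.2)/(2π×0.0619×22.3) = 0.00657 K/W
R_outer film = 1/(h_o·2πr_oL) = 1/(21.1×2π×0.3972×22.3) = 8.516×10^-4 K/W
R_total = 0.007428 K/W
Q = ΔT/R_total = 175/0.007428
Q = 23600 W
T_interface = T_inner − Q·ΣR(inner→interface) = 208 − 23600×0.006576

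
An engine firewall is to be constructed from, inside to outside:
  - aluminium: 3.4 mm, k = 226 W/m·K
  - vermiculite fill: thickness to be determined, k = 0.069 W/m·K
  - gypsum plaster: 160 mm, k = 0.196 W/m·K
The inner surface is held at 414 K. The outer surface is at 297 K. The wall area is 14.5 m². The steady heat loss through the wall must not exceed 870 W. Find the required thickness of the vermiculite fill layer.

L ≈ 78.2 mm

Using the resistance-network approach (series):
R_aluminium = L/(kA) = 0.0034/(226×14.5) = 1.038×10^-6 K/W
R_gypsum plaster = L/(kA) = 0.16/(0.196×14.5) = 0.0563 K/W
Sum of the known resistances R_other = 0.0563 K/W
Required total resistance R_tot = ΔT/Q_allow = 117/870 = 0.1345 K/W
R_vermiculite fill = R_tot − R_other = 0.07818 K/W
L = R·k·A = 0.07818×0.069×14.5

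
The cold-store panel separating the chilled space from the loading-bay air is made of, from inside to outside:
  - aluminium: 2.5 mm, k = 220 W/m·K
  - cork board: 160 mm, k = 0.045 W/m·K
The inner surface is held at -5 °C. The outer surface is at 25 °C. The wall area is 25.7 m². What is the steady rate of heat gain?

Q ≈ 217 W

Treating each layer as a thermal resistance in series:
R_aluminium = L/(kA) = 0.0025/(220×25.7) = 4.422×10^-7 K/W
R_cork board = L/(kA) = 0.16/(0.045×25.7) = 0.1383 K/W
R_total = 0.1383 K/W
Q = ΔT / R_total = 30 / 0.1383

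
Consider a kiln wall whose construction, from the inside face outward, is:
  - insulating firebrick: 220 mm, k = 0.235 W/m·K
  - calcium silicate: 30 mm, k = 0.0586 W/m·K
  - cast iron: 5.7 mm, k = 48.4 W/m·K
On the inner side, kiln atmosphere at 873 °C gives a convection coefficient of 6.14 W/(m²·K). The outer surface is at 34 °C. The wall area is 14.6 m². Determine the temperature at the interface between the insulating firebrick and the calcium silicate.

Thermal resistances in series:
R_inner film = 1/(h_i·A) = 1/(6.14×14.6) = 0.01116 K/W
R_insulating firebrick = L/(kA) = 0.22/(0.235×14.6) = 0.06412 K/W
R_calcium silicate = L/(kA) = 0.03/(0.0586×14.6) = 0.03506 K/W
R_cast iron = L/(kA) = 0.0057/(48.4×14.6) = 8.066×10^-6 K/W
R_total = 0.1103 K/W;  Q = ΔT/R_total = 839/0.1103 = 7603 W
T_interface = T_inner − Q·ΣR(inner→interface) = 873 − 7600×0.07528

T ≈ 301 °C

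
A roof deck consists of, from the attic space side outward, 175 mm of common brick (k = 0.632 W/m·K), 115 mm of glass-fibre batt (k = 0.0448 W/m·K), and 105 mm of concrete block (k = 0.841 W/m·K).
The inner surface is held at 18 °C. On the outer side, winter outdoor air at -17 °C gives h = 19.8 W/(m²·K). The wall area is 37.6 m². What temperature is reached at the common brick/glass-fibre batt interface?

Thermal resistances in series:
R_common brick = L/(kA) = 0.175/(0.632×37.6) = 0.007364 K/W
R_glass-fibre batt = L/(kA) = 0.115/(0.0448×37.6) = 0.06827 K/W
R_concrete block = L/(kA) = 0.105/(0.841×37.6) = 0.003321 K/W
R_outer film = 1/(h_o·A) = 1/(19.8×37.6) = 0.001343 K/W
R_total = 0.0803 K/W;  Q = ΔT/R_total = 35/0.0803 = 435.9 W
T_interface = T_inner − Q·ΣR(inner→interface) = 18 − 436×0.007364

T ≈ 14.8 °C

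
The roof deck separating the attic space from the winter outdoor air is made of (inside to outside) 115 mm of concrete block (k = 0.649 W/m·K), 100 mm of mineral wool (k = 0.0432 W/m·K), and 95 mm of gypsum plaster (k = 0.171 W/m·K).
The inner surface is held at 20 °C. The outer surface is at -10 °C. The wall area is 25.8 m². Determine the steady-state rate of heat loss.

Q ≈ 254 W

Thermal resistances in series:
R_concrete block = L/(kA) = 0.115/(0.649×25.8) = 0.006868 K/W
R_mineral wool = L/(kA) = 0.1/(0.0432×25.8) = 0.08972 K/W
R_gypsum plaster = L/(kA) = 0.095/(0.171×25.8) = 0.02153 K/W
R_total = 0.1181 K/W
Q = ΔT / R_total = 30 / 0.1181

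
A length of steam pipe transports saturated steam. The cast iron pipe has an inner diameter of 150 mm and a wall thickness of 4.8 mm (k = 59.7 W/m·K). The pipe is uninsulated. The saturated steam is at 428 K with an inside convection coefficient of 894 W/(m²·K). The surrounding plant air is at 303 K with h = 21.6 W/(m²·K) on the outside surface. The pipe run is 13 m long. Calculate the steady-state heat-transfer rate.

Q ≈ 17100 W

Per-layer cylindrical resistances, series-summed:
R_inner film = 1/(h_i·2πr₁L) = 1/(894×2π×0.075×13) = 1.826×10^-4 K/W
R_cast iron pipe wall = ln(79.8/75)/(2π×59.7×13) = 1.272×10^-5 K/W
R_outer film = 1/(h_o·2πr_oL) = 1/(21.6×2π×0.0798×13) = 0.007103 K/W
R_total = 0.007298 K/W
Q = ΔT/R_total = 125/0.007298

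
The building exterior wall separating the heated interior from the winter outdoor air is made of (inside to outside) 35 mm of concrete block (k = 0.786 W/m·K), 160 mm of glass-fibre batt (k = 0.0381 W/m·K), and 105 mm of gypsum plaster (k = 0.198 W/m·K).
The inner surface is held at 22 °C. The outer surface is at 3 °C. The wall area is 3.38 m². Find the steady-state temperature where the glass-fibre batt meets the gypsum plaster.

T ≈ 5.11 °C

Using the resistance-network approach (series):
R_concrete block = L/(kA) = 0.035/(0.786×3.38) = 0.01317 K/W
R_glass-fibre batt = L/(kA) = 0.16/(0.0381×3.38) = 1.242 K/W
R_gypsum plaster = L/(kA) = 0.105/(0.198×3.38) = 0.1569 K/W
R_total = 1.413 K/W;  Q = ΔT/R_total = 19/1.413 = 13.45 W
T_interface = T_inner − Q·ΣR(inner→interface) = 22 − 13.5×1.256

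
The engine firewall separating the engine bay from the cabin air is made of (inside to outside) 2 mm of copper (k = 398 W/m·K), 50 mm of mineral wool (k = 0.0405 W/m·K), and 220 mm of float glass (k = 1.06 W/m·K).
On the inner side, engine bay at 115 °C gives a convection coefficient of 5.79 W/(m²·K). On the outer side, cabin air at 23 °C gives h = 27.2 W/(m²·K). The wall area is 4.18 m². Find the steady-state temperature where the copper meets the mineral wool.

Series thermal resistances:
R_inner film = 1/(h_i·A) = 1/(5.79×4.18) = 0.04132 K/W
R_copper = L/(kA) = 0.002/(398×4.18) = 1.202×10^-6 K/W
R_mineral wool = L/(kA) = 0.05/(0.0405×4.18) = 0.2954 K/W
R_float glass = L/(kA) = 0.22/(1.06×4.18) = 0.04965 K/W
R_outer film = 1/(h_o·A) = 1/(27.2×4.18) = 0.008795 K/W
R_total = 0.3951 K/W;  Q = ΔT/R_total = 92/0.3951 = 232.8 W
T_interface = T_inner − Q·ΣR(inner→interface) = 115 − 233×0.04132

T ≈ 105 °C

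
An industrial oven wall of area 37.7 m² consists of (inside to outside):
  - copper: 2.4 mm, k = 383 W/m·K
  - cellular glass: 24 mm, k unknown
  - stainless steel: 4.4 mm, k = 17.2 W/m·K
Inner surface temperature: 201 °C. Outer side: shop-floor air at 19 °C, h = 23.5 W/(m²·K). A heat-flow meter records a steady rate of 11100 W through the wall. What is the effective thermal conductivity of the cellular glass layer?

k ≈ 0.0417 W/(m·K)

Using the resistance-network approach (series):
R_copper = L/(kA) = 0.0024/(383×37.7) = 1.662×10^-7 K/W
R_stainless steel = L/(kA) = 0.0044/(17.2×37.7) = 6.786×10^-6 K/W
R_outer film = 1/(h_o·A) = 1/(23.5×37.7) = 0.001129 K/W
Sum of known resistances R_other = 0.001136 K/W
Total R = ΔT/Q = 182/11100 = 0.0164 K/W
R_cellular glass = R_total − R_other = 0.01526 K/W
k = L/(R·A) = 0.024/(0.01526×37.7)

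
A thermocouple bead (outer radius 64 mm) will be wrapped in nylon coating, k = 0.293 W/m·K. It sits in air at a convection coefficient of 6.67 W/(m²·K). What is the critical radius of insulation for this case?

r_cr ≈ 87.9 mm

For a sphere r_cr = 2k/h = 2×0.293/6.67
r_cr = 87.9 mm; since the bare radius (64 mm) is below r_cr, adding a thin layer of insulation will *increase* heat loss.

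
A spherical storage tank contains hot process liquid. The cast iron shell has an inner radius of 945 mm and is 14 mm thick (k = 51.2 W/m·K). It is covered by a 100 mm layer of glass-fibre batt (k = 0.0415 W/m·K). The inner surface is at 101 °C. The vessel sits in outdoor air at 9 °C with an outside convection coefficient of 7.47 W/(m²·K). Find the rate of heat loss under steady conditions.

Spherical conduction: R = (1/r_in − 1/r_out)/(4πk) per layer; series-sum.
R_cast iron shell = (1/0.945 − 1/0.959)/(4π×51.2) = 2.401×10^-5 K/W
R_glass-fibre batt = (1/0.959 − 1/1.059)/(4π×0.0415) = 0.1888 K/W
R_outer film = 1/(h·4πr_o²) = 1/(7.47×4π×1.059²) = 0.009499 K/W
R_total = 0.1983 K/W
Q = ΔT/R_total = 92/0.1983

Q ≈ 464 W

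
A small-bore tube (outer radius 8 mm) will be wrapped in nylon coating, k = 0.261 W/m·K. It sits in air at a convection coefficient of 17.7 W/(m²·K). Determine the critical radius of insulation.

r_cr ≈ 14.7 mm

For a cylinder r_cr = k/h = 0.261/17.7
r_cr = 14.7 mm; since the bare radius (8 mm) is below r_cr, adding a thin layer of insulation will *increase* heat loss.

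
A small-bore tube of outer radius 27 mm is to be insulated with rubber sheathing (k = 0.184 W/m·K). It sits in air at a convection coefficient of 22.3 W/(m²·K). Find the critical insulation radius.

r_cr ≈ 8.25 mm

For a cylinder r_cr = k/h = 0.184/22.3
r_cr = 8.25 mm; since the bare radius (27 mm) is above r_cr, any added insulation will reduce heat loss.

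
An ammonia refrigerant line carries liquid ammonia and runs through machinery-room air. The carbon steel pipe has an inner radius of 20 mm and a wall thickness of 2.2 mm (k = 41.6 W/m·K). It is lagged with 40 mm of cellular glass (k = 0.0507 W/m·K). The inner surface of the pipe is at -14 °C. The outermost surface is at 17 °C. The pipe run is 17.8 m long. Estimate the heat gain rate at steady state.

Cylindrical conduction, so R = ln(r₂/r₁)/(2πkL) per layer, in series:
R_carbon steel pipe wall = ln(22.2/20)/(2π×41.6×17.8) = 2.243×10^-5 K/W
R_cellular glass = ln(62.2/22.2)/(2π×0.0507×17.8) = 0.1817 K/W
R_total = 0.1817 K/W
Q = ΔT/R_total = 31/0.1817

Q ≈ 171 W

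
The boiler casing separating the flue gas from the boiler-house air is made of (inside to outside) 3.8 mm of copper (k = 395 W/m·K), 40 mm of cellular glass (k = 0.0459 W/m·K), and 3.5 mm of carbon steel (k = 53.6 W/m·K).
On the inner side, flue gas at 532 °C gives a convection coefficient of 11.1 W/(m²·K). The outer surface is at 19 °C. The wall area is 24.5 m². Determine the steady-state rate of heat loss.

Q ≈ 13100 W

Using the resistance-network approach (series):
R_inner film = 1/(h_i·A) = 1/(11.1×24.5) = 0.003677 K/W
R_copper = L/(kA) = 0.0038/(395×24.5) = 3.927×10^-7 K/W
R_cellular glass = L/(kA) = 0.04/(0.0459×24.5) = 0.03557 K/W
R_carbon steel = L/(kA) = 0.0035/(53.6×24.5) = 2.665×10^-6 K/W
R_total = 0.03925 K/W
Q = ΔT / R_total = 513 / 0.03925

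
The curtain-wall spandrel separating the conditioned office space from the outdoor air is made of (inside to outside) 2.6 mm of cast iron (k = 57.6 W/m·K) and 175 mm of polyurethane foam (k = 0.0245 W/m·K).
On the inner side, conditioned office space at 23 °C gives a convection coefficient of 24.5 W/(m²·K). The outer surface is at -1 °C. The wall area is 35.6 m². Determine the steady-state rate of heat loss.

Q ≈ 119 W

Thermal resistances in series:
R_inner film = 1/(h_i·A) = 1/(24.5×35.6) = 0.001147 K/W
R_cast iron = L/(kA) = 0.0026/(57.6×35.6) = 1.268×10^-6 K/W
R_polyurethane foam = L/(kA) = 0.175/(0.0245×35.6) = 0.2006 K/W
R_total = 0.2018 K/W
Q = ΔT / R_total = 24 / 0.2018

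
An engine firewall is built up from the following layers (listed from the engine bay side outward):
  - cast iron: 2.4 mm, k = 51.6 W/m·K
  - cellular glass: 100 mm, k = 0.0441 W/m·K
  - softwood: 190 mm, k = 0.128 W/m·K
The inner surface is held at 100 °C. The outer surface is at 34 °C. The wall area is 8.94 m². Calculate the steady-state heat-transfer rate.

Using the resistance-network approach (series):
R_cast iron = L/(kA) = 0.0024/(51.6×8.94) = 5.203×10^-6 K/W
R_cellular glass = L/(kA) = 0.1/(0.0441×8.94) = 0.2536 K/W
R_softwood = L/(kA) = 0.19/(0.128×8.94) = 0.166 K/W
R_total = 0.4197 K/W
Q = ΔT / R_total = 66 / 0.4197

Q ≈ 157 W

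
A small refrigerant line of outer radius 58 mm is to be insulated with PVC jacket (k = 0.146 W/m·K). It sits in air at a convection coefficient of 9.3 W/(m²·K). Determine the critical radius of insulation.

r_cr ≈ 15.7 mm

For a cylinder r_cr = k/h = 0.146/9.3
r_cr = 15.7 mm; since the bare radius (58 mm) is above r_cr, any added insulation will reduce heat loss.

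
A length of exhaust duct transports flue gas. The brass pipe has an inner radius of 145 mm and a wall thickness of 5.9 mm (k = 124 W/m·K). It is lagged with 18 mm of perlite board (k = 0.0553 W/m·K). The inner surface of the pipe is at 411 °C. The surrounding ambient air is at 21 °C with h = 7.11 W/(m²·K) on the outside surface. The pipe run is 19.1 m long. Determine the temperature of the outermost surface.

Radial resistances (cylindrical: R_cond = ln(r_o/r_i)/(2πkL), R_conv = 1/(h·2πrL)):
R_brass pipe wall = ln(150.9/145)/(2π×124×19.1) = 2.68×10^-6 K/W
R_perlite board = ln(168.9/150.9)/(2π×0.0553×19.1) = 0.01698 K/W
R_outer film = 1/(h_o·2πr_oL) = 1/(7.11×2π×0.1689×19.1) = 0.006939 K/W
R_total = 0.02392 K/W
Q = ΔT/R_total = 390/0.02392
Q = 16300 W
T_interface = T_inner − Q·ΣR(inner→interface) = 411 − 16300×0.01698

T ≈ 134 °C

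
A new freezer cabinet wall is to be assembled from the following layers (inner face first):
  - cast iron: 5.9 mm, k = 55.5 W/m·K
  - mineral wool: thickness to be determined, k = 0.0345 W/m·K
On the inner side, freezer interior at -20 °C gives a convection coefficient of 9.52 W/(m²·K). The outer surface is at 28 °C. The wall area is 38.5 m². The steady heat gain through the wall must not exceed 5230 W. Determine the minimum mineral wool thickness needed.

L ≈ 8.56 mm

Thermal resistances in series:
R_inner film = 1/(h_i·A) = 1/(9.52×38.5) = 0.002728 K/W
R_cast iron = L/(kA) = 0.0059/(55.5×38.5) = 2.761×10^-6 K/W
Sum of the known resistances R_other = 0.002731 K/W
Required total resistance R_tot = ΔT/Q_allow = 48/5230 = 0.009178 K/W
R_mineral wool = R_tot − R_other = 0.006447 K/W
L = R·k·A = 0.006447×0.0345×38.5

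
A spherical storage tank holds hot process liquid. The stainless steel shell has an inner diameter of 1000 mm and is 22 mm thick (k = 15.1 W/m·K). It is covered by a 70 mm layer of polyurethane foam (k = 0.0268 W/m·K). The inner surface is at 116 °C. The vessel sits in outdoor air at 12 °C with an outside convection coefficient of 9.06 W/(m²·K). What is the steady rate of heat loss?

Each spherical layer contributes R = (1/r_i − 1/r_o)/(4πk):
R_stainless steel shell = (1/0.5 − 1/0.522)/(4π×15.1) = 4.442×10^-4 K/W
R_polyurethane foam = (1/0.522 − 1/0.592)/(4π×0.0268) = 0.6726 K/W
R_outer film = 1/(h·4πr_o²) = 1/(9.06×4π×0.592²) = 0.02506 K/W
R_total = 0.6981 K/W
Q = ΔT/R_total = 104/0.6981

Q ≈ 149 W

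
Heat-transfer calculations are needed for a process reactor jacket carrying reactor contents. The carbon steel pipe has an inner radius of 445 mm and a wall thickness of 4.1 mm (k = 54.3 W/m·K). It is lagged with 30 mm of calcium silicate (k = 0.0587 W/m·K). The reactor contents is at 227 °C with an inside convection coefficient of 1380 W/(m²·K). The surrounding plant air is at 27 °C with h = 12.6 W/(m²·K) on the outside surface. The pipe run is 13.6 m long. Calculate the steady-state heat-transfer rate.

Per-layer cylindrical resistances, series-summed:
R_inner film = 1/(h_i·2πr₁L) = 1/(1380×2π×0.445×13.6) = 1.906×10^-5 K/W
R_carbon steel pipe wall = ln(449.1/445)/(2π×54.3×13.6) = 1.977×10^-6 K/W
R_calcium silicate = ln(479.1/449.1)/(2π×0.0587×13.6) = 0.01289 K/W
R_outer film = 1/(h_o·2πr_oL) = 1/(12.6×2π×0.4791×13.6) = 0.001939 K/W
R_total = 0.01485 K/W
Q = ΔT/R_total = 200/0.01485

Q ≈ 13500 W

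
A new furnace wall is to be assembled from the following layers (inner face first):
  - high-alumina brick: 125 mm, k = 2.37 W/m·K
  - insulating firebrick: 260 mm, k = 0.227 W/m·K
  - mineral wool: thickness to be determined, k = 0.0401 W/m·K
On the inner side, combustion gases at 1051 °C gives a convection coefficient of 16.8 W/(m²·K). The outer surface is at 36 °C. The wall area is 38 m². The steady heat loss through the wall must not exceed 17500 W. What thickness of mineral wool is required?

Model the wall as resistances in series:
R_inner film = 1/(h_i·A) = 1/(16.8×38) = 0.001566 K/W
R_high-alumina brick = L/(kA) = 0.125/(2.37×38) = 0.001388 K/W
R_insulating firebrick = L/(kA) = 0.26/(0.227×38) = 0.03014 K/W
Sum of the known resistances R_other = 0.0331 K/W
Required total resistance R_tot = ΔT/Q_allow = 1015/17500 = 0.058 K/W
R_mineral wool = R_tot − R_other = 0.0249 K/W
L = R·k·A = 0.0249×0.0401×38

L ≈ 37.9 mm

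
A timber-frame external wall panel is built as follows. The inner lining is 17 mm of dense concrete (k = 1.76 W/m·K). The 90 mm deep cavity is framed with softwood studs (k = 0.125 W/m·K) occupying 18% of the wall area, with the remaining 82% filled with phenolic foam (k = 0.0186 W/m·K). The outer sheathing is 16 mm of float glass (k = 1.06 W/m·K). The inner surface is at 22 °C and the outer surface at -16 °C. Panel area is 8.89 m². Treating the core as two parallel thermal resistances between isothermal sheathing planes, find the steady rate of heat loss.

Q ≈ 140 W

Sheathing layers in series; stud and cavity paths in parallel between them.
R_inner = 0.017/(1.76×8.89) = 0.001087 K/W
R_stud  = 0.09/(0.125×0.18×8.89) = 0.4499 K/W
R_cav   = 0.09/(0.0186×0.82×8.89) = 0.6638 K/W
1/R_core = 1/R_stud + 1/R_cav → R_core = 0.2682 K/W
R_outer = 0.016/(1.06×8.89) = 0.001698 K/W
R_total = 0.2709 K/W
Q = ΔT/R_total = 38/0.2709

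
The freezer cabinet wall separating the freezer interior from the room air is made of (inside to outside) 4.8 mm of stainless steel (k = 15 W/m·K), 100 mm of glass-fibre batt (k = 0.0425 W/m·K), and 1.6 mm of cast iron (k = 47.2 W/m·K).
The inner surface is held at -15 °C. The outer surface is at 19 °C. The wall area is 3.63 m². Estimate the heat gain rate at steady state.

Thermal resistances in series:
R_stainless steel = L/(kA) = 0.0048/(15×3.63) = 8.815×10^-5 K/W
R_glass-fibre batt = L/(kA) = 0.1/(0.0425×3.63) = 0.6482 K/W
R_cast iron = L/(kA) = 0.0016/(47.2×3.63) = 9.338×10^-6 K/W
R_total = 0.6483 K/W
Q = ΔT / R_total = 34 / 0.6483

Q ≈ 52.4 W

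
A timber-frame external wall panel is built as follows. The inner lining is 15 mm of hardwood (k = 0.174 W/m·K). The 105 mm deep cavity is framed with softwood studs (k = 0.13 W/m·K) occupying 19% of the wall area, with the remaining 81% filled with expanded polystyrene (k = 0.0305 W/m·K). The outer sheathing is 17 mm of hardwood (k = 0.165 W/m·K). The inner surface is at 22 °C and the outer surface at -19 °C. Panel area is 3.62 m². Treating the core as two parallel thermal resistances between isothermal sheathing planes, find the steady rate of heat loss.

Q ≈ 64.1 W

Sheathing layers in series; stud and cavity paths in parallel between them.
R_inner = 0.015/(0.174×3.62) = 0.02381 K/W
R_stud  = 0.105/(0.13×0.19×3.62) = 1.174 K/W
R_cav   = 0.105/(0.0305×0.81×3.62) = 1.174 K/W
1/R_core = 1/R_stud + 1/R_cav → R_core = 0.5871 K/W
R_outer = 0.017/(0.165×3.62) = 0.02846 K/W
R_total = 0.6394 K/W
Q = ΔT/R_total = 41/0.6394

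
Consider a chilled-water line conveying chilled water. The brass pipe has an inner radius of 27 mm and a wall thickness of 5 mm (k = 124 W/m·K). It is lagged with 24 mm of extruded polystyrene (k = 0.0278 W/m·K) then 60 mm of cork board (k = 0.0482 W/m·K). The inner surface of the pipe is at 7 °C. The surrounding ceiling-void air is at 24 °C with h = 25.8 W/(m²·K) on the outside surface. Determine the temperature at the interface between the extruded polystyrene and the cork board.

Cylindrical conduction, so R = ln(r₂/r₁)/(2πkL) per layer, in series:
R_brass pipe wall = ln(32/27)/(2π×124×1) = 2.181×10^-4 K/W
R_extruded polystyrene = ln(56/32)/(2π×0.0278×1) = 3.204 K/W
R_cork board = ln(116/56)/(2π×0.0482×1) = 2.405 K/W
R_outer film = 1/(h_o·2πr_oL) = 1/(25.8×2π×0.116×1) = 0.05318 K/W
R_total = 5.662 K/W
Q = ΔT/R_total = 17/5.662
Q = 3 W/m
T_interface = T_inner + Q·ΣR(inner→interface) = 7 + 3×3.204

T ≈ 16.6 °C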